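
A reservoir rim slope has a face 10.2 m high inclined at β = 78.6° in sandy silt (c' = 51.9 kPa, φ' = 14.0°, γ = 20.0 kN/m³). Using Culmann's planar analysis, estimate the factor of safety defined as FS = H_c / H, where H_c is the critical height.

FS = 1.69

H_c = (4c'/γ) · sinβ cosφ' / [1 − cos(β − φ')]
    = (4·51.9/20.0) · sin78.6°·cos14.0° / [1 − cos64.6°]
    = 10.380 · 0.9512 / 0.5711 = 17.29 m
FS = H_c / H = 17.29 / 10.2 = 1.695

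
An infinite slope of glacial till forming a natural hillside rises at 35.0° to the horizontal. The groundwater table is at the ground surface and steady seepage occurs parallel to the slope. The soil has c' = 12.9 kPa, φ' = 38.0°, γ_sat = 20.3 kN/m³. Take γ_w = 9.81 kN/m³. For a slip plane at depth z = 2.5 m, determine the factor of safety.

With seepage parallel to the slope and the water table at the surface, the effective normal stress on the slip plane uses the buoyant unit weight γ' = γ_sat − γ_w while the driving shear stress uses γ_sat:
FS = [c' + γ' z cos²β tanφ'] / [γ_sat z sinβ cosβ]
γ' = 20.3 − 9.81 = 10.49 kN/m³
Numerator = 12.9 + 10.49·2.5·cos²35.0°·tan38.0° = 12.9 + 10.49·2.5·0.6710·0.7813 = 26.648 kPa
Denominator = 20.3·2.5·sin35.0°·cos35.0° = 20.3·2.5·0.5736·0.8192 = 23.845 kPa
FS = 26.648 / 23.845 = 1.118

FS = 1.12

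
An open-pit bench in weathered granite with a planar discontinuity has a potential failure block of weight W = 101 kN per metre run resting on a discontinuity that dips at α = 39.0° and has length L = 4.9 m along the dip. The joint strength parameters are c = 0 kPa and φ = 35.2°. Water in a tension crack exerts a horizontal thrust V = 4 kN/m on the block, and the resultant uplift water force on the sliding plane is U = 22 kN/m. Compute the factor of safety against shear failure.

Resolving the block weight along and normal to the plane and applying the Mohr–Coulomb strength on the joint:
N' = W cosα − U − V sinα = 101·cos39.0° − 22 − 4·sin39.0° = 54.0 kN/m
Driving force T = W sinα + V cosα = 101·sin39.0° + 4·cos39.0° = 66.7 kN/m
Resisting force R = c·L + N'·tanφ = 0·4.9 + 54.0·tan35.2° = 0.0 + 38.1 = 38.1 kN/m
FS = R / T = 38.1 / 66.7 = 0.571

FS = 0.57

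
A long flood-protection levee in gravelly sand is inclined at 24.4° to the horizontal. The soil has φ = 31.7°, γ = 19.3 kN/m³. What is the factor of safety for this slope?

For a dry cohesionless infinite slope the factor of safety is FS = tanφ / tanβ.
FS = tan31.7° / tan24.4° = 0.6176 / 0.4536 = 1.362

FS = 1.36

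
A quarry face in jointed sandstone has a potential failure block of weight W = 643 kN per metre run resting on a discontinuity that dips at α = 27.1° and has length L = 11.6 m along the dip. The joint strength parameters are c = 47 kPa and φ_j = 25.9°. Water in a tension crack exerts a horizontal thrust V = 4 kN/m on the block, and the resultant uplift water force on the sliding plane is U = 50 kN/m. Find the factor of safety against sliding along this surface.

Resolving the block weight along and normal to the plane and applying the Mohr–Coulomb strength on the joint:
N' = W cosα − U − V sinα = 643·cos27.1° − 50 − 4·sin27.1° = 520.6 kN/m
Driving force T = W sinα + V cosα = 643·sin27.1° + 4·cos27.1° = 296.5 kN/m
Resisting force R = c·L + N'·tanφ_j = 47·11.6 + 520.6·tan25.9° = 545.2 + 252.8 = 798.0 kN/m
FS = R / T = 798.0 / 296.5 = 2.692

FS = 2.69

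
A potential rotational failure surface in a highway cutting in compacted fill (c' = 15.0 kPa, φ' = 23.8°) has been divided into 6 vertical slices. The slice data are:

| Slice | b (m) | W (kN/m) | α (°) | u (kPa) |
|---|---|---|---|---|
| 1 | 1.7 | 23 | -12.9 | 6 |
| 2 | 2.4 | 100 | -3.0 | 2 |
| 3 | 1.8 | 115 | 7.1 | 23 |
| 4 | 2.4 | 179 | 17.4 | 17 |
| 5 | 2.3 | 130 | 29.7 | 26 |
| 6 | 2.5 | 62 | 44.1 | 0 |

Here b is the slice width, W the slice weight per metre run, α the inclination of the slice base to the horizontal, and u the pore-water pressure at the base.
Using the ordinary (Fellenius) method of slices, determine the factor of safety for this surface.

Ordinary method of slices: FS = Σ[c'·Δl_i + (W_i cosα_i − u_i·Δl_i)·tanφ'] / Σ W_i sinα_i, with Δl_i = b_i / cosα_i.
Slice 1: Δl = 1.7/cos(-12.9°) = 1.744 m; N'_1 = 23·cos(-12.9°) − 6·1.744 = 12.0; c'Δl = 26.16; W sinα = -5.1
Slice 2: Δl = 2.4/cos(-3.0°) = 2.403 m; N'_2 = 100·cos(-3.0°) − 2·2.403 = 95.1; c'Δl = 36.05; W sinα = -5.2
Slice 3: Δl = 1.8/cos7.1° = 1.814 m; N'_3 = 115·cos7.1° − 23·1.814 = 72.4; c'Δl = 27.21; W sinα = 14.2
Slice 4: Δl = 2.4/cos17.4° = 2.515 m; N'_4 = 179·cos17.4° − 17·2.515 = 128.1; c'Δl = 37.73; W sinα = 53.5
Slice 5: Δl = 2.3/cos29.7° = 2.648 m; N'_5 = 130·cos29.7° − 26·2.648 = 44.1; c'Δl = 39.72; W sinα = 64.4
Slice 6: Δl = 2.5/cos44.1° = 3.481 m; N'_6 = 62·cos44.1° − 0·3.481 = 44.5; c'Δl = 52.22; W sinα = 43.1
Σc'Δl = 219.1 kN/m; ΣN' = 396.1 kN/m; ΣW sinα = 164.9 kN/m
Resisting = 219.1 + 396.1·tan23.8° = 219.1 + 174.7 = 393.8 kN/m
FS = 393.8 / 164.9 = 2.387

FS = 2.39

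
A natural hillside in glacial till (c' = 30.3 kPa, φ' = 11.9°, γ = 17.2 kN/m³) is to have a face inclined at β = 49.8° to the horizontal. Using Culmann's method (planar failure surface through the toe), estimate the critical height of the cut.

Culmann's analysis gives the critical failure plane at α_cr = (β + φ')/2 = (49.8 + 11.9)/2 = 30.8°, and the critical height
H_c = (4c'/γ) · sinβ cosφ' / [1 − cos(β − φ')]
    = (4·30.3/17.2) · sin49.8°·cos11.9° / [1 − cos(37.9°)]
    = 7.047 · 0.7638·0.9785 / [1 − 0.7891]
    = 7.047 · 0.7474 / 0.2109
    = 24.97 m

H_c = 24.97 m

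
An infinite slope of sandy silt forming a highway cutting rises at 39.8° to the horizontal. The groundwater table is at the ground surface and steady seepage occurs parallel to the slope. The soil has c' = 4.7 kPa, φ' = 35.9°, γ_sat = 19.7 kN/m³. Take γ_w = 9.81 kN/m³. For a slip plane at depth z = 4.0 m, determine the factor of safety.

With seepage parallel to the slope and the water table at the surface, the effective normal stress on the slip plane uses the buoyant unit weight γ' = γ_sat − γ_w while the driving shear stress uses γ_sat:
FS = [c' + γ' z cos²β tanφ'] / [γ_sat z sinβ cosβ]
γ' = 19.7 − 9.81 = 9.89 kN/m³
Numerator = 4.7 + 9.89·4.0·cos²39.8°·tan35.9° = 4.7 + 9.89·4.0·0.5903·0.7239 = 21.603 kPa
Denominator = 19.7·4.0·sin39.8°·cos39.8° = 19.7·4.0·0.6401·0.7683 = 38.753 kPa
FS = 21.603 / 38.753 = 0.557

FS = 0.56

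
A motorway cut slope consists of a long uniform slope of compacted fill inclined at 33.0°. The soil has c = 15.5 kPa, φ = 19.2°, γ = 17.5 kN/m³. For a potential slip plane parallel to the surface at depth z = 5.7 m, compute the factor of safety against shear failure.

For an infinite slope with a slip plane parallel to the surface (no pore pressure): FS = [c + γz cos²β tanφ] / [γz sinβ cosβ].
γz = 17.5·5.7 = 99.75 kN/m²
Numerator = 15.5 + 99.75·cos²33.0°·tan19.2° = 15.5 + 99.75·0.7034·0.3482 = 39.933 kPa
Denominator = 99.75·sin33.0°·cos33.0° = 99.75·0.5446·0.8387 = 45.563 kPa
FS = 39.933 / 45.563 = 0.876

FS = 0.88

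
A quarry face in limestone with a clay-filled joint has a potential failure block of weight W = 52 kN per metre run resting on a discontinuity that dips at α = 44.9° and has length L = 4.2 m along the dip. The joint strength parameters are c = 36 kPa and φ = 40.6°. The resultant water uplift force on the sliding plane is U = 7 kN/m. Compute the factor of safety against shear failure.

Resolving the block weight along and normal to the plane and applying the Mohr–Coulomb strength on the joint:
N' = W cosα − U = 52·cos44.9° − 7 = 29.8 kN/m
Driving force T = W sinα = 52·sin44.9° = 36.7 kN/m
Resisting force R = c·L + N'·tanφ = 36·4.2 + 29.8·tan40.6° = 151.2 + 25.6 = 176.8 kN/m
FS = R / T = 176.8 / 36.7 = 4.816

FS = 4.82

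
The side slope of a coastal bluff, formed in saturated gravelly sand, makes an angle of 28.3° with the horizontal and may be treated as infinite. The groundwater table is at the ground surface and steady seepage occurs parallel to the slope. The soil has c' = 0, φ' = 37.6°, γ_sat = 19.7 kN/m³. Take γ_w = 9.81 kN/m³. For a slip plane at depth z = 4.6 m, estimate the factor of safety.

With seepage parallel to the slope and the water table at the surface, the effective normal stress on the slip plane uses the buoyant unit weight γ' = γ_sat − γ_w while the driving shear stress uses γ_sat:
FS = [c' + γ' z cos²β tanφ'] / [γ_sat z sinβ cosβ]
(For c' = 0 this reduces to FS = (γ'/γ_sat)·tanφ'/tanβ.)
γ' = 19.7 − 9.81 = 9.89 kN/m³
Numerator = 0.0 + 9.89·4.6·cos²28.3°·tan37.6° = 0.0 + 9.89·4.6·0.7752·0.7701 = 27.161 kPa
Denominator = 19.7·4.6·sin28.3°·cos28.3° = 19.7·4.6·0.4741·0.8805 = 37.827 kPa
FS = 27.161 / 37.827 = 0.718

FS = 0.72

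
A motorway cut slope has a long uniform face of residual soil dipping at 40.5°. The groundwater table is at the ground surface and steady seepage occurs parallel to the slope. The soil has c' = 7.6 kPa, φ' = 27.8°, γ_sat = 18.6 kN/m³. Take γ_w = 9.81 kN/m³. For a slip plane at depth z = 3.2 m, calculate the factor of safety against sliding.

With seepage parallel to the slope and the water table at the surface, the effective normal stress on the slip plane uses the buoyant unit weight γ' = γ_sat − γ_w while the driving shear stress uses γ_sat:
FS = [c' + γ' z cos²β tanφ'] / [γ_sat z sinβ cosβ]
γ' = 18.6 − 9.81 = 8.79 kN/m³
Numerator = 7.6 + 8.79·3.2·cos²40.5°·tan27.8° = 7.6 + 8.79·3.2·0.5782·0.5272 = 16.175 kPa
Denominator = 18.6·3.2·sin40.5°·cos40.5° = 18.6·3.2·0.6494·0.7604 = 29.394 kPa
FS = 16.175 / 29.394 = 0.550

FS = 0.55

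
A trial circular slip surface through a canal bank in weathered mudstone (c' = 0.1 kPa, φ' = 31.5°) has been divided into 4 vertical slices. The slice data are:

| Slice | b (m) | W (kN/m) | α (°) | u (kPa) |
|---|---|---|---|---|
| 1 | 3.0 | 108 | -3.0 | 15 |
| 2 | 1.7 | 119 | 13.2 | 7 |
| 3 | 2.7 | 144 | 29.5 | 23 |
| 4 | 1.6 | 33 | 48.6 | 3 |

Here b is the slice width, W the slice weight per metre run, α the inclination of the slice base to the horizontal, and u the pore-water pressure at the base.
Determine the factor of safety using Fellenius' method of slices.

FS = 1.24

Ordinary method of slices: FS = Σ[c'·Δl_i + (W_i cosα_i − u_i·Δl_i)·tanφ'] / Σ W_i sinα_i, with Δl_i = b_i / cosα_i.
Slice 1: Δl = 3.0/cos(-3.0°) = 3.004 m; N'_1 = 108·cos(-3.0°) − 15·3.004 = 62.8; c'Δl = 0.30; W sinα = -5.7
Slice 2: Δl = 1.7/cos13.2° = 1.746 m; N'_2 = 119·cos13.2° − 7·1.746 = 103.6; c'Δl = 0.17; W sinα = 27.2
Slice 3: Δl = 2.7/cos29.5° = 3.102 m; N'_3 = 144·cos29.5° − 23·3.102 = 54.0; c'Δl = 0.31; W sinα = 70.9
Slice 4: Δl = 1.6/cos48.6° = 2.419 m; N'_4 = 33·cos48.6° − 3·2.419 = 14.6; c'Δl = 0.24; W sinα = 24.8
Σc'Δl = 1.0 kN/m; ΣN' = 235.0 kN/m; ΣW sinα = 117.2 kN/m
Resisting = 1.0 + 235.0·tan31.5° = 1.0 + 144.0 = 145.0 kN/m
FS = 145.0 / 117.2 = 1.238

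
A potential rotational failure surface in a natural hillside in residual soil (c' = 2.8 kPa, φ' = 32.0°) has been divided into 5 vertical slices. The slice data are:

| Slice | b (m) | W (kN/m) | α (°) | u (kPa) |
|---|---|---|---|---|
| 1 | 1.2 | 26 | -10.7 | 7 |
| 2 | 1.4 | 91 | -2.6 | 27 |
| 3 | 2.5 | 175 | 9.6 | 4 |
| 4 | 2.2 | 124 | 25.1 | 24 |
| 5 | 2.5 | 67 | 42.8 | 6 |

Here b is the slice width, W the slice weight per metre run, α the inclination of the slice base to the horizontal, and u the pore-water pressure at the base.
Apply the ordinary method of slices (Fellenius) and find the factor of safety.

FS = 1.92

Ordinary method of slices: FS = Σ[c'·Δl_i + (W_i cosα_i − u_i·Δl_i)·tanφ'] / Σ W_i sinα_i, with Δl_i = b_i / cosα_i.
Slice 1: Δl = 1.2/cos(-10.7°) = 1.221 m; N'_1 = 26·cos(-10.7°) − 7·1.221 = 17.0; c'Δl = 3.42; W sinα = -4.8
Slice 2: Δl = 1.4/cos(-2.6°) = 1.401 m; N'_2 = 91·cos(-2.6°) − 27·1.401 = 53.1; c'Δl = 3.92; W sinα = -4.1
Slice 3: Δl = 2.5/cos9.6° = 2.536 m; N'_3 = 175·cos9.6° − 4·2.536 = 162.4; c'Δl = 7.10; W sinα = 29.2
Slice 4: Δl = 2.2/cos25.1° = 2.429 m; N'_4 = 124·cos25.1° − 24·2.429 = 54.0; c'Δl = 6.80; W sinα = 52.6
Slice 5: Δl = 2.5/cos42.8° = 3.407 m; N'_5 = 67·cos42.8° − 6·3.407 = 28.7; c'Δl = 9.54; W sinα = 45.5
Σc'Δl = 30.8 kN/m; ΣN' = 315.2 kN/m; ΣW sinα = 118.4 kN/m
Resisting = 30.8 + 315.2·tan32.0° = 30.8 + 196.9 = 227.7 kN/m
FS = 227.7 / 118.4 = 1.924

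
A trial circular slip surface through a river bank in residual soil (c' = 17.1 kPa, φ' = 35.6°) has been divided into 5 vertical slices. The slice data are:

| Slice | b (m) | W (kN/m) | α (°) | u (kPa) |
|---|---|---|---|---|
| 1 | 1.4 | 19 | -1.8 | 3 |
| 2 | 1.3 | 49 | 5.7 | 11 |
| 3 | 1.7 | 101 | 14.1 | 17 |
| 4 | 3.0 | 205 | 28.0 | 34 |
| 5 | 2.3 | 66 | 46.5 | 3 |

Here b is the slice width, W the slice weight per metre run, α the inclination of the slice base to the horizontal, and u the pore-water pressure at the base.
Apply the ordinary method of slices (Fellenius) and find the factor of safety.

FS = 2.01

Ordinary method of slices: FS = Σ[c'·Δl_i + (W_i cosα_i − u_i·Δl_i)·tanφ'] / Σ W_i sinα_i, with Δl_i = b_i / cosα_i.
Slice 1: Δl = 1.4/cos(-1.8°) = 1.401 m; N'_1 = 19·cos(-1.8°) − 3·1.401 = 14.8; c'Δl = 23.95; W sinα = -0.6
Slice 2: Δl = 1.3/cos5.7° = 1.306 m; N'_2 = 49·cos5.7° − 11·1.306 = 34.4; c'Δl = 22.34; W sinα = 4.9
Slice 3: Δl = 1.7/cos14.1° = 1.753 m; N'_3 = 101·cos14.1° − 17·1.753 = 68.2; c'Δl = 29.97; W sinα = 24.6
Slice 4: Δl = 3.0/cos28.0° = 3.398 m; N'_4 = 205·cos28.0° − 34·3.398 = 65.5; c'Δl = 58.10; W sinα = 96.2
Slice 5: Δl = 2.3/cos46.5° = 3.341 m; N'_5 = 66·cos46.5° − 3·3.341 = 35.4; c'Δl = 57.14; W sinα = 47.9
Σc'Δl = 191.5 kN/m; ΣN' = 218.2 kN/m; ΣW sinα = 173.0 kN/m
Resisting = 191.5 + 218.2·tan35.6° = 191.5 + 156.2 = 347.7 kN/m
FS = 347.7 / 173.0 = 2.010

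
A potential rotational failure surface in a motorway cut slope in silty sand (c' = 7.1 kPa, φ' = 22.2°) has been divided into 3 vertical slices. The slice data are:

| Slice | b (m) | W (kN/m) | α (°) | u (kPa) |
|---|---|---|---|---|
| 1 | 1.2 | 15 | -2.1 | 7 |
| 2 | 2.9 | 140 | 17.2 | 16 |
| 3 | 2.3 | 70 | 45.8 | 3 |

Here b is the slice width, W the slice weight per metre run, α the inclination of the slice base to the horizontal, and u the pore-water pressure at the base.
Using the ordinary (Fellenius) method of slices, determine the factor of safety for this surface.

FS = 1.17

Ordinary method of slices: FS = Σ[c'·Δl_i + (W_i cosα_i − u_i·Δl_i)·tanφ'] / Σ W_i sinα_i, with Δl_i = b_i / cosα_i.
Slice 1: Δl = 1.2/cos(-2.1°) = 1.201 m; N'_1 = 15·cos(-2.1°) − 7·1.201 = 6.6; c'Δl = 8.53; W sinα = -0.5
Slice 2: Δl = 2.9/cos17.2° = 3.036 m; N'_2 = 140·cos17.2° − 16·3.036 = 85.2; c'Δl = 21.55; W sinα = 41.4
Slice 3: Δl = 2.3/cos45.8° = 3.299 m; N'_3 = 70·cos45.8° − 3·3.299 = 38.9; c'Δl = 23.42; W sinα = 50.2
Σc'Δl = 53.5 kN/m; ΣN' = 130.7 kN/m; ΣW sinα = 91.0 kN/m
Resisting = 53.5 + 130.7·tan22.2° = 53.5 + 53.3 = 106.8 kN/m
FS = 106.8 / 91.0 = 1.173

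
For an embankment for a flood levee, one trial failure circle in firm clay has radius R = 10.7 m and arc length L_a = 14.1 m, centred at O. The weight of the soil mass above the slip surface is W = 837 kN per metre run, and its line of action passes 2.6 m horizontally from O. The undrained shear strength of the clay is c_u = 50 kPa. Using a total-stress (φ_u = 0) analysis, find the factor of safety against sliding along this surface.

Taking moments about the centre O, the resisting moment is provided by the undrained shear strength acting along the arc:
M_R = c_u·L_a·R = 50·14.10·10.7 = 7543.5 kN·m/m
M_D = W·d = 837·2.6 = 2176.2 kN·m/m
FS = M_R / M_D = 7543.5 / 2176.2 = 3.466

FS = 3.47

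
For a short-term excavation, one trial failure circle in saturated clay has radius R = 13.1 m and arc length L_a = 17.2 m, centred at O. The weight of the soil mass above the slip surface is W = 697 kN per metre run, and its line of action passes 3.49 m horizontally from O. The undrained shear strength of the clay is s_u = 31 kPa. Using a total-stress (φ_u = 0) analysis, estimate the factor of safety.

FS = 2.87

Taking moments about the centre O, the resisting moment is provided by the undrained shear strength acting along the arc:
M_R = s_u·L_a·R = 31·17.20·13.1 = 6984.9 kN·m/m
M_D = W·d = 697·3.49 = 2432.5 kN·m/m
FS = M_R / M_D = 6984.9 / 2432.5 = 2.871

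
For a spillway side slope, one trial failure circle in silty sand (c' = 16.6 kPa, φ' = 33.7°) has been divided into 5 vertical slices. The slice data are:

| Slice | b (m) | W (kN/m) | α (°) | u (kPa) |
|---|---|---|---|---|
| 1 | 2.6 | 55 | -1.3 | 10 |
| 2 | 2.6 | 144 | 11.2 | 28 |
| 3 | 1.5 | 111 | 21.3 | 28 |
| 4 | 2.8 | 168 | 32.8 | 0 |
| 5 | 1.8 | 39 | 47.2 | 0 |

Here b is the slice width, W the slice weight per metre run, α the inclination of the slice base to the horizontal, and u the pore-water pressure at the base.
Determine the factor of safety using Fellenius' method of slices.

FS = 2.29

Ordinary method of slices: FS = Σ[c'·Δl_i + (W_i cosα_i − u_i·Δl_i)·tanφ'] / Σ W_i sinα_i, with Δl_i = b_i / cosα_i.
Slice 1: Δl = 2.6/cos(-1.3°) = 2.601 m; N'_1 = 55·cos(-1.3°) − 10·2.601 = 29.0; c'Δl = 43.17; W sinα = -1.2
Slice 2: Δl = 2.6/cos11.2° = 2.650 m; N'_2 = 144·cos11.2° − 28·2.650 = 67.0; c'Δl = 44.00; W sinα = 28.0
Slice 3: Δl = 1.5/cos21.3° = 1.610 m; N'_3 = 111·cos21.3° − 28·1.610 = 58.3; c'Δl = 26.73; W sinα = 40.3
Slice 4: Δl = 2.8/cos32.8° = 3.331 m; N'_4 = 168·cos32.8° − 0·3.331 = 141.2; c'Δl = 55.30; W sinα = 91.0
Slice 5: Δl = 1.8/cos47.2° = 2.649 m; N'_5 = 39·cos47.2° − 0·2.649 = 26.5; c'Δl = 43.98; W sinα = 28.6
Σc'Δl = 213.2 kN/m; ΣN' = 322.1 kN/m; ΣW sinα = 186.7 kN/m
Resisting = 213.2 + 322.1·tan33.7° = 213.2 + 214.8 = 428.0 kN/m
FS = 428.0 / 186.7 = 2.293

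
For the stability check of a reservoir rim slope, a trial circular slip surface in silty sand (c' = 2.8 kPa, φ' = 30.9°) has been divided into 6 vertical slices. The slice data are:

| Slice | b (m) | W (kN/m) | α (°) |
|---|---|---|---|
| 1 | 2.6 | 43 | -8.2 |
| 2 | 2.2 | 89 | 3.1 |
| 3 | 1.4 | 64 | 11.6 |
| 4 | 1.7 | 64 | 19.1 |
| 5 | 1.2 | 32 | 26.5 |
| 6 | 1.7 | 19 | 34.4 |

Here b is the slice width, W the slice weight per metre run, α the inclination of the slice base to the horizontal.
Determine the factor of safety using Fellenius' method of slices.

Ordinary method of slices: FS = Σ[c'·Δl_i + (W_i cosα_i)·tanφ'] / Σ W_i sinα_i, with Δl_i = b_i / cosα_i.
Slice 1: Δl = 2.6/cos(-8.2°) = 2.627 m; N'_1 = 43·cos(-8.2°) = 42.6; c'Δl = 7.36; W sinα = -6.1
Slice 2: Δl = 2.2/cos3.1° = 2.203 m; N'_2 = 89·cos3.1° = 88.9; c'Δl = 6.17; W sinα = 4.8
Slice 3: Δl = 1.4/cos11.6° = 1.429 m; N'_3 = 64·cos11.6° = 62.7; c'Δl = 4.00; W sinα = 12.9
Slice 4: Δl = 1.7/cos19.1° = 1.799 m; N'_4 = 64·cos19.1° = 60.5; c'Δl = 5.04; W sinα = 20.9
Slice 5: Δl = 1.2/cos26.5° = 1.341 m; N'_5 = 32·cos26.5° = 28.6; c'Δl = 3.75; W sinα = 14.3
Slice 6: Δl = 1.7/cos34.4° = 2.060 m; N'_6 = 19·cos34.4° = 15.7; c'Δl = 5.77; W sinα = 10.7
Σc'Δl = 32.1 kN/m; ΣN' = 298.9 kN/m; ΣW sinα = 57.5 kN/m
Resisting = 32.1 + 298.9·tan30.9° = 32.1 + 178.9 = 211.0 kN/m
FS = 211.0 / 57.5 = 3.669

FS = 3.67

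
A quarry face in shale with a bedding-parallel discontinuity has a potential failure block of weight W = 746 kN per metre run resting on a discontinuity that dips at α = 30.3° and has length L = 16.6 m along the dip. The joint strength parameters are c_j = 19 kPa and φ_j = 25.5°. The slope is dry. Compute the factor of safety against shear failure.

FS = 1.65

Resolving the block weight along and normal to the plane and applying the Mohr–Coulomb strength on the joint:
N' = W cosα = 746·cos30.3° = 644.1 kN/m
Driving force T = W sinα = 746·sin30.3° = 376.4 kN/m
Resisting force R = c_j·L + N'·tanφ_j = 19·16.6 + 644.1·tan25.5° = 315.4 + 307.2 = 622.6 kN/m
FS = R / T = 622.6 / 376.4 = 1.654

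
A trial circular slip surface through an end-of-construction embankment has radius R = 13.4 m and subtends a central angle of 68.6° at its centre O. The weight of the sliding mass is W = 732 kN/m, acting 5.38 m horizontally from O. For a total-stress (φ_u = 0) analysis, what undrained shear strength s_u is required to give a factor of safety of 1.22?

FS = s_u·L_a·R / (W·d), so s_u = FS·W·d / (L_a·R).
Arc length L_a = R·θ = 13.4·(68.6°·π/180) = 13.4·1.1973 = 16.04 m
s_u = 1.22·732·5.38 / (16.04·13.4) = 4804.6 / 214.99 = 22.35 kPa

s_u = 22.3 kPa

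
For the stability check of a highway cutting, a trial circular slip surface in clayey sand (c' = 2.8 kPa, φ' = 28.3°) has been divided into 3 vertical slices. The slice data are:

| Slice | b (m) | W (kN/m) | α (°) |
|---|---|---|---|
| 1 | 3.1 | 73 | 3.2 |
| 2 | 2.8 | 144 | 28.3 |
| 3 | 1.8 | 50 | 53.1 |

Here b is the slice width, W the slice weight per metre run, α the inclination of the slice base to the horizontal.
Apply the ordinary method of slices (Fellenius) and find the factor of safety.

FS = 1.33

Ordinary method of slices: FS = Σ[c'·Δl_i + (W_i cosα_i)·tanφ'] / Σ W_i sinα_i, with Δl_i = b_i / cosα_i.
Slice 1: Δl = 3.1/cos3.2° = 3.105 m; N'_1 = 73·cos3.2° = 72.9; c'Δl = 8.69; W sinα = 4.1
Slice 2: Δl = 2.8/cos28.3° = 3.180 m; N'_2 = 144·cos28.3° = 126.8; c'Δl = 8.90; W sinα = 68.3
Slice 3: Δl = 1.8/cos53.1° = 2.998 m; N'_3 = 50·cos53.1° = 30.0; c'Δl = 8.39; W sinα = 40.0
Σc'Δl = 26.0 kN/m; ΣN' = 229.7 kN/m; ΣW sinα = 112.3 kN/m
Resisting = 26.0 + 229.7·tan28.3° = 26.0 + 123.7 = 149.7 kN/m
FS = 149.7 / 112.3 = 1.332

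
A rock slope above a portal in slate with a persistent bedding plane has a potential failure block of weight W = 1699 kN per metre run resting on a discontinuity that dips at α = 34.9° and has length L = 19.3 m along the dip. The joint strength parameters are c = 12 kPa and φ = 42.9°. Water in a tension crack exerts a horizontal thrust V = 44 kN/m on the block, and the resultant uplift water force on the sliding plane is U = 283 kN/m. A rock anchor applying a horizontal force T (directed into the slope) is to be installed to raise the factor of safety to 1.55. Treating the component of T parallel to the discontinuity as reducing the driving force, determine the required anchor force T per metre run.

T = 179 kN/m

Resolving forces along and normal to the sliding plane, with the horizontal anchor force T adding T·sinα to the effective normal force and T·cosα acting up the plane against the driving force:
FS = [cL + (W cosα − U − V sinα + T sinα) tanφ] / [W sinα + V cosα − T cosα]
Without the anchor: N' = 1085.3 kN/m, driving T_d = 1008.2 kN/m, resisting R = 12·19.3 + 1085.3·tan42.9° = 1240.1 kN/m, FS = 1.23.
Setting FS = 1.55 and solving for T:
1.55·(1008.2 − T cos34.9°) = 1240.1 + T sin34.9°·tan42.9°
T·(sin34.9°·tan42.9° + 1.55·cos34.9°) = 1.55·1008.2 − 1240.1
T·(0.5721·0.9293 + 1.55·0.8202) = 1562.7 − 1240.1 = 322.6
T·1.8029 = 322.6
T = 178.9 kN/m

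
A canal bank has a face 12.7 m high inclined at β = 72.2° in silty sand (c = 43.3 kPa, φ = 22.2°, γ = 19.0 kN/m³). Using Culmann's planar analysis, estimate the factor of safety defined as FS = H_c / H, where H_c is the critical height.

H_c = (4c/γ) · sinβ cosφ / [1 − cos(β − φ)]
    = (4·43.3/19.0) · sin72.2°·cos22.2° / [1 − cos50.0°]
    = 9.116 · 0.8815 / 0.3572 = 22.50 m
FS = H_c / H = 22.50 / 12.7 = 1.771

FS = 1.77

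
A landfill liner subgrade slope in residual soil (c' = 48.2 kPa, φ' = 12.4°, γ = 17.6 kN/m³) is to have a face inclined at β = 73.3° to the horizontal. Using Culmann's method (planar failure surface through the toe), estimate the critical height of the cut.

H_c = 19.95 m

Culmann's analysis gives the critical failure plane at α_cr = (β + φ')/2 = (73.3 + 12.4)/2 = 42.9°, and the critical height
H_c = (4c'/γ) · sinβ cosφ' / [1 − cos(β − φ')]
    = (4·48.2/17.6) · sin73.3°·cos12.4° / [1 − cos(60.9°)]
    = 10.955 · 0.9578·0.9767 / [1 − 0.4863]
    = 10.955 · 0.9355 / 0.5137
    = 19.95 m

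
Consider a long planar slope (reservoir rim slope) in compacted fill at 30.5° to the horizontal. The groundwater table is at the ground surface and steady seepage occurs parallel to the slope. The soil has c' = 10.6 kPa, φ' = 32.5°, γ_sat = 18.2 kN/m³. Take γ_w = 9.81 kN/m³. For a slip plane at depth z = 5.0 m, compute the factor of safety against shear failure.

With seepage parallel to the slope and the water table at the surface, the effective normal stress on the slip plane uses the buoyant unit weight γ' = γ_sat − γ_w while the driving shear stress uses γ_sat:
FS = [c' + γ' z cos²β tanφ'] / [γ_sat z sinβ cosβ]
γ' = 18.2 − 9.81 = 8.39 kN/m³
Numerator = 10.6 + 8.39·5.0·cos²30.5°·tan32.5° = 10.6 + 8.39·5.0·0.7424·0.6371 = 30.441 kPa
Denominator = 18.2·5.0·sin30.5°·cos30.5° = 18.2·5.0·0.5075·0.8616 = 39.795 kPa
FS = 30.441 / 39.795 = 0.765

FS = 0.76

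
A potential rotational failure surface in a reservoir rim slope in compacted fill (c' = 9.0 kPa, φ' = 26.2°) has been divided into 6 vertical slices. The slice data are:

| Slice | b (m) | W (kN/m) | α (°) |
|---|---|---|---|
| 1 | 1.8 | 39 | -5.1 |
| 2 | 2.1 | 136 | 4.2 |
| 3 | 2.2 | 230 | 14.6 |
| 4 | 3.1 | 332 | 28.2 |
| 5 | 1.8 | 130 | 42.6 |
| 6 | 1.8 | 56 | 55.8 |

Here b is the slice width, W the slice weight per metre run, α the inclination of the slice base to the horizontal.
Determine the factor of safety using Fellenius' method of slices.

Ordinary method of slices: FS = Σ[c'·Δl_i + (W_i cosα_i)·tanφ'] / Σ W_i sinα_i, with Δl_i = b_i / cosα_i.
Slice 1: Δl = 1.8/cos(-5.1°) = 1.807 m; N'_1 = 39·cos(-5.1°) = 38.8; c'Δl = 16.26; W sinα = -3.5
Slice 2: Δl = 2.1/cos4.2° = 2.106 m; N'_2 = 136·cos4.2° = 135.6; c'Δl = 18.95; W sinα = 10.0
Slice 3: Δl = 2.2/cos14.6° = 2.273 m; N'_3 = 230·cos14.6° = 222.6; c'Δl = 20.46; W sinα = 58.0
Slice 4: Δl = 3.1/cos28.2° = 3.518 m; N'_4 = 332·cos28.2° = 292.6; c'Δl = 31.66; W sinα = 156.9
Slice 5: Δl = 1.8/cos42.6° = 2.445 m; N'_5 = 130·cos42.6° = 95.7; c'Δl = 22.01; W sinα = 88.0
Slice 6: Δl = 1.8/cos55.8° = 3.202 m; N'_6 = 56·cos55.8° = 31.5; c'Δl = 28.82; W sinα = 46.3
Σc'Δl = 138.2 kN/m; ΣN' = 816.8 kN/m; ΣW sinα = 355.7 kN/m
Resisting = 138.2 + 816.8·tan26.2° = 138.2 + 401.9 = 540.1 kN/m
FS = 540.1 / 355.7 = 1.519

FS = 1.52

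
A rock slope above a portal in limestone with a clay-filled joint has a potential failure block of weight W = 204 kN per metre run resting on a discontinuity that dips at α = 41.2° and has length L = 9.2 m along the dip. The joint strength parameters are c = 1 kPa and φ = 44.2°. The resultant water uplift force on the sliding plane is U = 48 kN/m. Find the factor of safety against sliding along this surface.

Resolving the block weight along and normal to the plane and applying the Mohr–Coulomb strength on the joint:
N' = W cosα − U = 204·cos41.2° − 48 = 105.5 kN/m
Driving force T = W sinα = 204·sin41.2° = 134.4 kN/m
Resisting force R = c·L + N'·tanφ = 1·9.2 + 105.5·tan44.2° = 9.2 + 102.6 = 111.8 kN/m
FS = R / T = 111.8 / 134.4 = 0.832

FS = 0.83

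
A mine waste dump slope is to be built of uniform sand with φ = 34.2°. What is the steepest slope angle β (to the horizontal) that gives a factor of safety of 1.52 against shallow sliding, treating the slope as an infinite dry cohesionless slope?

For an infinite dry cohesionless slope FS = tanφ/tanβ, so tanβ = tanφ / FS.
tanβ = tan34.2° / 1.52 = 0.6796 / 1.52 = 0.4471
β = arctan(0.4471) = 24.09°

β = 24.1°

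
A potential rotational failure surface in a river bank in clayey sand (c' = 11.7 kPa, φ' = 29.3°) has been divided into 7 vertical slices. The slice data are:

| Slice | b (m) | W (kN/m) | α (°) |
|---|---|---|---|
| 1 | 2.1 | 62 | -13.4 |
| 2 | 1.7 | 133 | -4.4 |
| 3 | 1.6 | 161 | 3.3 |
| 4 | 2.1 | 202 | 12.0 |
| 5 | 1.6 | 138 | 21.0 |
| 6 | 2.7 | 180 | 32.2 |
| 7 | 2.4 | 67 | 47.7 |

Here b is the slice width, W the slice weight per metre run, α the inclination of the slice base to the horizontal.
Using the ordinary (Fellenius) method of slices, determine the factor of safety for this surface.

Ordinary method of slices: FS = Σ[c'·Δl_i + (W_i cosα_i)·tanφ'] / Σ W_i sinα_i, with Δl_i = b_i / cosα_i.
Slice 1: Δl = 2.1/cos(-13.4°) = 2.159 m; N'_1 = 62·cos(-13.4°) = 60.3; c'Δl = 25.26; W sinα = -14.4
Slice 2: Δl = 1.7/cos(-4.4°) = 1.705 m; N'_2 = 133·cos(-4.4°) = 132.6; c'Δl = 19.95; W sinα = -10.2
Slice 3: Δl = 1.6/cos3.3° = 1.603 m; N'_3 = 161·cos3.3° = 160.7; c'Δl = 18.75; W sinα = 9.3
Slice 4: Δl = 2.1/cos12.0° = 2.147 m; N'_4 = 202·cos12.0° = 197.6; c'Δl = 25.12; W sinα = 42.0
Slice 5: Δl = 1.6/cos21.0° = 1.714 m; N'_5 = 138·cos21.0° = 128.8; c'Δl = 20.05; W sinα = 49.5
Slice 6: Δl = 2.7/cos32.2° = 3.191 m; N'_6 = 180·cos32.2° = 152.3; c'Δl = 37.33; W sinα = 95.9
Slice 7: Δl = 2.4/cos47.7° = 3.566 m; N'_7 = 67·cos47.7° = 45.1; c'Δl = 41.72; W sinα = 49.6
Σc'Δl = 188.2 kN/m; ΣN' = 877.5 kN/m; ΣW sinα = 221.6 kN/m
Resisting = 188.2 + 877.5·tan29.3° = 188.2 + 492.4 = 680.6 kN/m
FS = 680.6 / 221.6 = 3.071

FS = 3.07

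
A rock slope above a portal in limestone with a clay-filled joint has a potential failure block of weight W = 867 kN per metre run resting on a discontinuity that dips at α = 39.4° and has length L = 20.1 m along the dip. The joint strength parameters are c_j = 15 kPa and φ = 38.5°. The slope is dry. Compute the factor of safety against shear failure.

FS = 1.52

Resolving the block weight along and normal to the plane and applying the Mohr–Coulomb strength on the joint:
N' = W cosα = 867·cos39.4° = 670.0 kN/m
Driving force T = W sinα = 867·sin39.4° = 550.3 kN/m
Resisting force R = c_j·L + N'·tanφ = 15·20.1 + 670.0·tan38.5° = 301.5 + 532.9 = 834.4 kN/m
FS = R / T = 834.4 / 550.3 = 1.516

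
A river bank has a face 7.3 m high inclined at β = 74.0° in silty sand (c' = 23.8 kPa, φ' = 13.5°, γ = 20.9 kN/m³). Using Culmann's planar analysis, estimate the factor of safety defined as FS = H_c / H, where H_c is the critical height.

FS = 1.15

H_c = (4c'/γ) · sinβ cosφ' / [1 − cos(β − φ')]
    = (4·23.8/20.9) · sin74.0°·cos13.5° / [1 − cos60.5°]
    = 4.555 · 0.9347 / 0.5076 = 8.39 m
FS = H_c / H = 8.39 / 7.3 = 1.149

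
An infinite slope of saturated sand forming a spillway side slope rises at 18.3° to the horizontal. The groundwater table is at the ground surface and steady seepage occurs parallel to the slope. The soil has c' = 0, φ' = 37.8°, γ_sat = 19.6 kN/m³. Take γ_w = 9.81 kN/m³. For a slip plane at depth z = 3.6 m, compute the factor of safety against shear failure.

FS = 1.17

With seepage parallel to the slope and the water table at the surface, the effective normal stress on the slip plane uses the buoyant unit weight γ' = γ_sat − γ_w while the driving shear stress uses γ_sat:
FS = [c' + γ' z cos²β tanφ'] / [γ_sat z sinβ cosβ]
(For c' = 0 this reduces to FS = (γ'/γ_sat)·tanφ'/tanβ.)
γ' = 19.6 − 9.81 = 9.79 kN/m³
Numerator = 0.0 + 9.79·3.6·cos²18.3°·tan37.8° = 0.0 + 9.79·3.6·0.9014·0.7757 = 24.643 kPa
Denominator = 19.6·3.6·sin18.3°·cos18.3° = 19.6·3.6·0.3140·0.9494 = 21.035 kPa
FS = 24.643 / 21.035 = 1.172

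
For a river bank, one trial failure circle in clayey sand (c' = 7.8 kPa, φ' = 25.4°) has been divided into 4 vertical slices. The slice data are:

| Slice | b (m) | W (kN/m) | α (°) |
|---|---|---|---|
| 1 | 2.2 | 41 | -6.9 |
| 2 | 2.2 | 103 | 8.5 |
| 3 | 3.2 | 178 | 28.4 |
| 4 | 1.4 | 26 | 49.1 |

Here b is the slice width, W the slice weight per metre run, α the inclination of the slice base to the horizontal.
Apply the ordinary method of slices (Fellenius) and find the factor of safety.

Ordinary method of slices: FS = Σ[c'·Δl_i + (W_i cosα_i)·tanφ'] / Σ W_i sinα_i, with Δl_i = b_i / cosα_i.
Slice 1: Δl = 2.2/cos(-6.9°) = 2.216 m; N'_1 = 41·cos(-6.9°) = 40.7; c'Δl = 17.29; W sinα = -4.9
Slice 2: Δl = 2.2/cos8.5° = 2.224 m; N'_2 = 103·cos8.5° = 101.9; c'Δl = 17.35; W sinα = 15.2
Slice 3: Δl = 3.2/cos28.4° = 3.638 m; N'_3 = 178·cos28.4° = 156.6; c'Δl = 28.37; W sinα = 84.7
Slice 4: Δl = 1.4/cos49.1° = 2.138 m; N'_4 = 26·cos49.1° = 17.0; c'Δl = 16.68; W sinα = 19.7
Σc'Δl = 79.7 kN/m; ΣN' = 316.2 kN/m; ΣW sinα = 114.6 kN/m
Resisting = 79.7 + 316.2·tan25.4° = 79.7 + 150.1 = 229.8 kN/m
FS = 229.8 / 114.6 = 2.005

FS = 2.01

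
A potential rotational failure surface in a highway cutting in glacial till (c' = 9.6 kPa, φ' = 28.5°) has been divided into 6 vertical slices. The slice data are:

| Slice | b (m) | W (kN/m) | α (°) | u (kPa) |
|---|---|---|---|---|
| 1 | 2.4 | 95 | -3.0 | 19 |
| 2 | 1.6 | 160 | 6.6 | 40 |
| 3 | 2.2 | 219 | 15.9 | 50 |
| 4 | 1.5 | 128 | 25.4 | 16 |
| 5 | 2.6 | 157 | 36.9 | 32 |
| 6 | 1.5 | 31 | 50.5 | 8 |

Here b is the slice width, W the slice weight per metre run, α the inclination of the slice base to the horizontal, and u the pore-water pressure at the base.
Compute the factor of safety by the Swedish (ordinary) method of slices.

Ordinary method of slices: FS = Σ[c'·Δl_i + (W_i cosα_i − u_i·Δl_i)·tanφ'] / Σ W_i sinα_i, with Δl_i = b_i / cosα_i.
Slice 1: Δl = 2.4/cos(-3.0°) = 2.403 m; N'_1 = 95·cos(-3.0°) − 19·2.403 = 49.2; c'Δl = 23.07; W sinα = -5.0
Slice 2: Δl = 1.6/cos6.6° = 1.611 m; N'_2 = 160·cos6.6° − 40·1.611 = 94.5; c'Δl = 15.46; W sinα = 18.4
Slice 3: Δl = 2.2/cos15.9° = 2.288 m; N'_3 = 219·cos15.9° − 50·2.288 = 96.2; c'Δl = 21.96; W sinα = 60.0
Slice 4: Δl = 1.5/cos25.4° = 1.661 m; N'_4 = 128·cos25.4° − 16·1.661 = 89.1; c'Δl = 15.94; W sinα = 54.9
Slice 5: Δl = 2.6/cos36.9° = 3.251 m; N'_5 = 157·cos36.9° − 32·3.251 = 21.5; c'Δl = 31.21; W sinα = 94.3
Slice 6: Δl = 1.5/cos50.5° = 2.358 m; N'_6 = 31·cos50.5° − 8·2.358 = 0.9; c'Δl = 22.64; W sinα = 23.9
Σc'Δl = 130.3 kN/m; ΣN' = 351.4 kN/m; ΣW sinα = 246.5 kN/m
Resisting = 130.3 + 351.4·tan28.5° = 130.3 + 190.8 = 321.1 kN/m
FS = 321.1 / 246.5 = 1.303

FS = 1.30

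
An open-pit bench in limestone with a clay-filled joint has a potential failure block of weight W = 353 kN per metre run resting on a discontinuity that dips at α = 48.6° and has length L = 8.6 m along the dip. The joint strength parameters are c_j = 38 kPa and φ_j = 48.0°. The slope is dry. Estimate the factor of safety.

Resolving the block weight along and normal to the plane and applying the Mohr–Coulomb strength on the joint:
N' = W cosα = 353·cos48.6° = 233.4 kN/m
Driving force T = W sinα = 353·sin48.6° = 264.8 kN/m
Resisting force R = c_j·L + N'·tanφ_j = 38·8.6 + 233.4·tan48.0° = 326.8 + 259.3 = 586.1 kN/m
FS = R / T = 586.1 / 264.8 = 2.213

FS = 2.21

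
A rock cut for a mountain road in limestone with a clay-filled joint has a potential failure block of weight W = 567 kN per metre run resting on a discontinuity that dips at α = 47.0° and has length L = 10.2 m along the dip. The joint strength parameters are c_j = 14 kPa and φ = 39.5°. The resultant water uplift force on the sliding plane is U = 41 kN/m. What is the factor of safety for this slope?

FS = 1.03

Resolving the block weight along and normal to the plane and applying the Mohr–Coulomb strength on the joint:
N' = W cosα − U = 567·cos47.0° − 41 = 345.7 kN/m
Driving force T = W sinα = 567·sin47.0° = 414.7 kN/m
Resisting force R = c_j·L + N'·tanφ = 14·10.2 + 345.7·tan39.5° = 142.8 + 285.0 = 427.8 kN/m
FS = R / T = 427.8 / 414.7 = 1.032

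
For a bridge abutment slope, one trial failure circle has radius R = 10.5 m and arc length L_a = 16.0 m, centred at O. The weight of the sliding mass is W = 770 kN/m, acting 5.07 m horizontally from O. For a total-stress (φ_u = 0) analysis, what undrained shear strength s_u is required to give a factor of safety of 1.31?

s_u = 30.4 kPa

FS = s_u·L_a·R / (W·d), so s_u = FS·W·d / (L_a·R).
s_u = 1.31·770·5.07 / (16.00·10.5) = 5114.1 / 168.00 = 30.44 kPa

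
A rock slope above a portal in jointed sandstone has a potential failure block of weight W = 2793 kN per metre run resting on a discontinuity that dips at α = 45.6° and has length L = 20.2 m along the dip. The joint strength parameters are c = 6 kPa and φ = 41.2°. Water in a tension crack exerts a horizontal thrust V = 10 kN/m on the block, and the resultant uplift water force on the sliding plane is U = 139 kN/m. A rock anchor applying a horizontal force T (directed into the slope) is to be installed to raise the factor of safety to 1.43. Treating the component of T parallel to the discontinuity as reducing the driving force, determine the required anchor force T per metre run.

Resolving forces along and normal to the sliding plane, with the horizontal anchor force T adding T·sinα to the effective normal force and T·cosα acting up the plane against the driving force:
FS = [cL + (W cosα − U − V sinα + T sinα) tanφ] / [W sinα + V cosα − T cosα]
Without the anchor: N' = 1808.0 kN/m, driving T_d = 2002.5 kN/m, resisting R = 6·20.2 + 1808.0·tan41.2° = 1704.0 kN/m, FS = 0.85.
Setting FS = 1.43 and solving for T:
1.43·(2002.5 − T cos45.6°) = 1704.0 + T sin45.6°·tan41.2°
T·(sin45.6°·tan41.2° + 1.43·cos45.6°) = 1.43·2002.5 − 1704.0
T·(0.7145·0.8754 + 1.43·0.6997) = 2863.6 − 1704.0 = 1159.6
T·1.6260 = 1159.6
T = 713.2 kN/m

T = 713 kN/m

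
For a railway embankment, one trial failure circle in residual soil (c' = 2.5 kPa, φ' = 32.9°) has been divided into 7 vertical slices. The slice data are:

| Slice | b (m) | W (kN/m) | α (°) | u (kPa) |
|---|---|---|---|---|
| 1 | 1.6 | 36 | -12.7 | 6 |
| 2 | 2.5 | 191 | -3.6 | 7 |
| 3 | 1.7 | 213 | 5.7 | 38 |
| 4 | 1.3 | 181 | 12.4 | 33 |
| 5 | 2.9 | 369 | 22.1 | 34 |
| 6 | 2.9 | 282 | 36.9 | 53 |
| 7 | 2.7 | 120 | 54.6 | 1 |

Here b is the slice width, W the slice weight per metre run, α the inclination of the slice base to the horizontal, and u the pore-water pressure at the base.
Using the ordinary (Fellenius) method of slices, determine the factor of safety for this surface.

Ordinary method of slices: FS = Σ[c'·Δl_i + (W_i cosα_i − u_i·Δl_i)·tanφ'] / Σ W_i sinα_i, with Δl_i = b_i / cosα_i.
Slice 1: Δl = 1.6/cos(-12.7°) = 1.640 m; N'_1 = 36·cos(-12.7°) − 6·1.640 = 25.3; c'Δl = 4.10; W sinα = -7.9
Slice 2: Δl = 2.5/cos(-3.6°) = 2.505 m; N'_2 = 191·cos(-3.6°) − 7·2.505 = 173.1; c'Δl = 6.26; W sinα = -12.0
Slice 3: Δl = 1.7/cos5.7° = 1.708 m; N'_3 = 213·cos5.7° − 38·1.708 = 147.0; c'Δl = 4.27; W sinα = 21.2
Slice 4: Δl = 1.3/cos12.4° = 1.331 m; N'_4 = 181·cos12.4° − 33·1.331 = 132.9; c'Δl = 3.33; W sinα = 38.9
Slice 5: Δl = 2.9/cos22.1° = 3.130 m; N'_5 = 369·cos22.1° − 34·3.130 = 235.5; c'Δl = 7.82; W sinα = 138.8
Slice 6: Δl = 2.9/cos36.9° = 3.626 m; N'_6 = 282·cos36.9° − 53·3.626 = 33.3; c'Δl = 9.07; W sinα = 169.3
Slice 7: Δl = 2.7/cos54.6° = 4.661 m; N'_7 = 120·cos54.6° − 1·4.661 = 64.9; c'Δl = 11.65; W sinα = 97.8
Σc'Δl = 46.5 kN/m; ΣN' = 811.9 kN/m; ΣW sinα = 446.1 kN/m
Resisting = 46.5 + 811.9·tan32.9° = 46.5 + 525.2 = 571.7 kN/m
FS = 571.7 / 446.1 = 1.282

FS = 1.28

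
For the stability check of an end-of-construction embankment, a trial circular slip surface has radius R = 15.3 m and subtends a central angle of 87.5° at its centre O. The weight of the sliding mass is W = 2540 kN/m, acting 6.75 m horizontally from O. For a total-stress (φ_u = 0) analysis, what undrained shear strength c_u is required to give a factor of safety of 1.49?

FS = c_u·L_a·R / (W·d), so c_u = FS·W·d / (L_a·R).
Arc length L_a = R·θ = 15.3·(87.5°·π/180) = 15.3·1.5272 = 23.37 m
c_u = 1.49·2540·6.75 / (23.37·15.3) = 25546.0 / 357.49 = 71.46 kPa

c_u = 71.5 kPa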